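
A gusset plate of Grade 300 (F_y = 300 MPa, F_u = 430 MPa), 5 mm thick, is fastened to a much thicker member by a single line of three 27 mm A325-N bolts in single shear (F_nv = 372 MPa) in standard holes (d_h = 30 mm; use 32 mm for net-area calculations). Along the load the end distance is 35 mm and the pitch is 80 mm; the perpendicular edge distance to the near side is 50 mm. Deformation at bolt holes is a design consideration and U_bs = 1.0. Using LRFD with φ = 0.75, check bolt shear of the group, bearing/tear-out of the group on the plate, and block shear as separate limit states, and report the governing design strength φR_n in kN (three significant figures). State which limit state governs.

166 kN (block shear governs)

Bolt shear: A_b = π·27²/4 = 572.6 mm²; R_n = 372 × 572.6 × 3 × 1 / 1000 = 639 kN → 0.75 × 639 = 479 kN.
Bearing: edge l_c = 20, r_n = 51.6 kN; interior l_c = 50, r_n = 129 kN; R_n = 51.6 + 2·129 = 309.6 kN → 232 kN.
Block shear: A_gv = 975, A_nv = 575, A_nt = 170 mm²; R_n = min(0.6F_uA_nv, 0.6F_yA_gv) + U_bs·F_u·A_nt = 221.5 kN → 166 kN.
Block shear governs: 166 kN.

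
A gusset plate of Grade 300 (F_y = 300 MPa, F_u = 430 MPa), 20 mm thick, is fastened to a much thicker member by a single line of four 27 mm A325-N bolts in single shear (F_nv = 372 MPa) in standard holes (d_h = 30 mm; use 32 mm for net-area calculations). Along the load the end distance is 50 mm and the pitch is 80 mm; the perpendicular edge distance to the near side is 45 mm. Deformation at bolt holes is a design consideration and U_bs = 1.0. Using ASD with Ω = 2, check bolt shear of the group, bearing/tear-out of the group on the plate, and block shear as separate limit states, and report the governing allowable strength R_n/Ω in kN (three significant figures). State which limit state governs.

426 kN (bolt shear governs)

Bolt shear: A_b = π·27²/4 = 572.6 mm²; R_n = 372 × 572.6 × 4 × 1 / 1000 = 852 kN → 852 / 2 = 426 kN.
Bearing: edge l_c = 35, r_n = 361.2 kN; interior l_c = 50, r_n = 516 kN; R_n = 361.2 + 3·516 = 1909 kN → 955 kN.
Block shear: A_gv = 5800, A_nv = 3560, A_nt = 580 mm²; R_n = min(0.6F_uA_nv, 0.6F_yA_gv) + U_bs·F_u·A_nt = 1168 kN → 584 kN.
Bolt shear governs: 426 kN.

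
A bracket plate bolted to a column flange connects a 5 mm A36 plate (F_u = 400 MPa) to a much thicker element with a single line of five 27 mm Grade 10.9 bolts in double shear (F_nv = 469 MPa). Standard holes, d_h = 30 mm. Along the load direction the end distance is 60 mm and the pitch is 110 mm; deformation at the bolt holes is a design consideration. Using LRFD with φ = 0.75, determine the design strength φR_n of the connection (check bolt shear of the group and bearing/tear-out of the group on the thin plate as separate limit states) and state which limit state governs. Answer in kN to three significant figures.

470 kN (bearing governs)

Bolt shear: A_b = π·27²/4 = 572.6 mm²; R_n = 469 × 572.6 × 5 × 2 / 1000 = 2685 kN → 0.75 × 2685 = 2010 kN.
Bearing (1.2 l_c t F_u ≤ 2.4 d t F_u): upper limit = 2.4·27·5·400 / 1000 = 129.6 kN.
  Edge l_c = 60 − 30/2 = 45 → r_n = 108 kN; interior l_c = 110 − 30 = 80 → r_n = 129.6 kN.
  R_n,bearing = 1·108 + 4·129.6 = 626.4 kN → 0.75 × 626.4 = 470 kN.
Bearing governs: 470 kN.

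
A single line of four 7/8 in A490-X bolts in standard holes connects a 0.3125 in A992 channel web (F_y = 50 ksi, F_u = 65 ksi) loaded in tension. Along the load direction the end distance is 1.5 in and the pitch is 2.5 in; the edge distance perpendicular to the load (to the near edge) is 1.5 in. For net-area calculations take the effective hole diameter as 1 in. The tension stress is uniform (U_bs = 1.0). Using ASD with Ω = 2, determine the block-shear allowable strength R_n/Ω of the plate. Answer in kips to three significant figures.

Shear plane L_v = 1.5 + 3·2.5 = 9 in; A_gv = 9 × 0.3125 = 2.812 in².
A_nv = (9 − 3.5·1) × 0.3125 = 1.719 in².
A_nt = (1.5 − 0.5·1) × 0.3125 = 0.3125 in².
0.6 F_u A_nv = 67.03 kips; 0.6 F_y A_gv = 84.38 kips → shear rupture governs the shear term.
R_n = 67.03 + 1.0 × 65 × 0.3125 = 87.34 kips.
Allowable strength R_n/Ω = 87.34 / 2 = 43.7 kips.

43.7 kips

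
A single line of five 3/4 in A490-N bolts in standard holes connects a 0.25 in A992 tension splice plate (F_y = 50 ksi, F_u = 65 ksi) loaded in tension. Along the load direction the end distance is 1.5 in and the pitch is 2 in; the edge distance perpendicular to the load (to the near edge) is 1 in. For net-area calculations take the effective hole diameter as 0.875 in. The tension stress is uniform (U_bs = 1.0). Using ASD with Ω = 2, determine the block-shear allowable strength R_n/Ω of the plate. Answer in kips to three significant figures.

31.7 kips

Shear plane L_v = 1.5 + 4·2 = 9.5 in; A_gv = 9.5 × 0.25 = 2.375 in².
A_nv = (9.5 − 4.5·0.875) × 0.25 = 1.391 in².
A_nt = (1 − 0.5·0.875) × 0.25 = 0.1406 in².
0.6 F_u A_nv = 54.23 kips; 0.6 F_y A_gv = 71.25 kips → shear rupture governs the shear term.
R_n = 54.23 + 1.0 × 65 × 0.1406 = 63.38 kips.
Allowable strength R_n/Ω = 63.38 / 2 = 31.7 kips.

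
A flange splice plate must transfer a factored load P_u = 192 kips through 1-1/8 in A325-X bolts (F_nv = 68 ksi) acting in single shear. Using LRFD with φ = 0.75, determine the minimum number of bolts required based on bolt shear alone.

A_b = π·1.125²/4 = 0.994 in².
Per-bolt design strength φR_n = 0.75 × 68 × 0.994 × 1 = 50.69 kips.
n ≥ 192 / 50.69 = 3.787 → use 4 bolts.

4 bolts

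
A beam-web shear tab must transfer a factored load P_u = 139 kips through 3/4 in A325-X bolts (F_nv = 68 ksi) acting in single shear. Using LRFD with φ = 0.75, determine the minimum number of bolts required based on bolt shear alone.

7 bolts

A_b = π·0.75²/4 = 0.4418 in².
Per-bolt design strength φR_n = 0.75 × 68 × 0.4418 × 1 = 22.53 kips.
n ≥ 139 / 22.53 = 6.169 → use 7 bolts.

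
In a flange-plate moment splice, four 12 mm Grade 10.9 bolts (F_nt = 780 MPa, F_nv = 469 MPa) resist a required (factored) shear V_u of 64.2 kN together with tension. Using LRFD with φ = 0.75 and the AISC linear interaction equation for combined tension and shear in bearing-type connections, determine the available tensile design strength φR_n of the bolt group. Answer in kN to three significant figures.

A_b = π·12²/4 = 113.1 mm²; f_rv = 64.2 × 1000 / (4 × 113.1) = 141.9 MPa.
F'_nt = 1.3 F_nt − (F_nt / φF_nv) f_rv = 1.3·780 − (780/(0.75·469))·141.9 = 699.3 MPa, capped at F_nt → F'_nt = 699.3 MPa.
R_n = F'_nt · A_b · n = 699.3 × 113.1 × 4 / 1000 = 316.4 kN.
Design strength φR_n = 0.75 × 316.4 = 237 kN.

237 kN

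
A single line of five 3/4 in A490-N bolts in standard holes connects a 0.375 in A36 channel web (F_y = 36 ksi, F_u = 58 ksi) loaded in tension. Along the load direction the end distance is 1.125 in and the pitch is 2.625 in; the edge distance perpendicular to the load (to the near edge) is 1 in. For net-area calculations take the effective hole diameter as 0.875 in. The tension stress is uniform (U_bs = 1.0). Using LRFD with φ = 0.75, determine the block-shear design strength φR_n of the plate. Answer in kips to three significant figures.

Shear plane L_v = 1.125 + 4·2.625 = 11.62 in; A_gv = 11.62 × 0.375 = 4.359 in².
A_nv = (11.62 − 4.5·0.875) × 0.375 = 2.883 in².
A_nt = (1 − 0.5·0.875) × 0.375 = 0.2109 in².
0.6 F_u A_nv = 100.3 kips; 0.6 F_y A_gv = 94.16 kips → shear yielding governs the shear term.
R_n = 94.16 + 1.0 × 58 × 0.2109 = 106.4 kips.
Design strength φR_n = 0.75 × 106.4 = 79.8 kips.

79.8 kips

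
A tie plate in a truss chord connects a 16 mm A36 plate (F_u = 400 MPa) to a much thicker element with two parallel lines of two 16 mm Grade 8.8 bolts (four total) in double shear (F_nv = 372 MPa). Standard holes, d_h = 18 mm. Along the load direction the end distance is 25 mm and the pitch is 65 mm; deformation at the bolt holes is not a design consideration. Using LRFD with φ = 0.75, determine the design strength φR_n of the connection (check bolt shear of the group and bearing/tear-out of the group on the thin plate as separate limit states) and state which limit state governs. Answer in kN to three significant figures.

449 kN (bolt shear governs)

Bolt shear: A_b = π·16²/4 = 201.1 mm²; R_n = 372 × 201.1 × 4 × 2 / 1000 = 598.4 kN → 0.75 × 598.4 = 449 kN.
Bearing (1.5 l_c t F_u ≤ 3.0 d t F_u): upper limit = 3.0·16·16·400 / 1000 = 307.2 kN.
  Edge l_c = 25 − 18/2 = 16 → r_n = 153.6 kN; interior l_c = 65 − 18 = 47 → r_n = 307.2 kN.
  R_n,bearing = 2·153.6 + 2·307.2 = 921.6 kN → 0.75 × 921.6 = 691 kN.
Bolt shear governs: 449 kN.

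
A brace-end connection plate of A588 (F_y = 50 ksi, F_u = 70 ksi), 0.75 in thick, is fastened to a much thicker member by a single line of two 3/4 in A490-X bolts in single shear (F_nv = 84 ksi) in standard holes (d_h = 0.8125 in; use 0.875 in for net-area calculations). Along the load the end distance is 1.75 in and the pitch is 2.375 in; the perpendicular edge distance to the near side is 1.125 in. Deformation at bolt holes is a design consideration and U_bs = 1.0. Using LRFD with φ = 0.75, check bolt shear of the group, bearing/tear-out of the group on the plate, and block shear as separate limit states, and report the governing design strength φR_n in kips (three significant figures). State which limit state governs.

Bolt shear: A_b = π·0.75²/4 = 0.4418 in²; R_n = 84 × 0.4418 × 2 × 1 = 74.22 kips → 0.75 × 74.22 = 55.7 kips.
Bearing: edge l_c = 1.344, r_n = 84.66 kips; interior l_c = 1.562, r_n = 94.5 kips; R_n = 84.66 + 1·94.5 = 179.2 kips → 134 kips.
Block shear: A_gv = 3.094, A_nv = 2.109, A_nt = 0.5156 in²; R_n = min(0.6F_uA_nv, 0.6F_yA_gv) + U_bs·F_u·A_nt = 124.7 kips → 93.5 kips.
Bolt shear governs: 55.7 kips.

55.7 kips (bolt shear governs)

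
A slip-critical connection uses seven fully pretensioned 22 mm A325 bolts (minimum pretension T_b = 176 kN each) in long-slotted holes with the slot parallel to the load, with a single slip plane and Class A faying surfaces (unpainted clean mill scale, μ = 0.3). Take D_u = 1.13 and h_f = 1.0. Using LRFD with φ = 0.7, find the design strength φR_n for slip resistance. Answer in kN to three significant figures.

R_n = μ · D_u · h_f · T_b · n_s · n_b = 0.3 × 1.13 × 1.0 × 176 × 1 × 7 = 417.6 kN.
Design strength φR_n = 0.7 × 417.6 = 292 kN.

292 kN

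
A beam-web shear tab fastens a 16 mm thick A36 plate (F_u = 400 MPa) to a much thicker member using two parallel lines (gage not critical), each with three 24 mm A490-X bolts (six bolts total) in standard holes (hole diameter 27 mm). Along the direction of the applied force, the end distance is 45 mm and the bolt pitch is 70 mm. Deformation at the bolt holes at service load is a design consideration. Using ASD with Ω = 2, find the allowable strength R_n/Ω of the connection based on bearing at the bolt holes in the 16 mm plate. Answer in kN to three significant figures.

902 kN

Per bolt r_n = 1.2 l_c t F_u ≤ 2.4 d t F_u; upper limit = 2.4 × 24 × 16 × 400 / 1000 = 368.6 kN.
Edge bolt: l_c = 45 − 27/2 = 31.5 mm → 1.2 × 31.5 × 16 × 400 / 1000 = 241.9 → r_n = 241.9 kN.
Interior bolts: l_c = 70 − 27 = 43 mm → 1.2 × 43 × 16 × 400 / 1000 = 330.2 → r_n = 330.2 kN.
R_n = 2 × 241.9 + 4 × 330.2 = 1805 kN.
Allowable strength R_n/Ω = 1805 / 2 = 902 kN.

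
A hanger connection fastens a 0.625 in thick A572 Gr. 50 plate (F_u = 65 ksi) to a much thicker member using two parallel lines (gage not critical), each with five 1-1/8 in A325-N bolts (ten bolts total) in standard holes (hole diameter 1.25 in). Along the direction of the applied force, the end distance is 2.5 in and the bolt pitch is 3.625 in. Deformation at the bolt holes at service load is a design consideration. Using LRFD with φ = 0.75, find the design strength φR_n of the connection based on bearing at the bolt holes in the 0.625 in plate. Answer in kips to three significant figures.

795 kips

Per bolt r_n = 1.2 l_c t F_u ≤ 2.4 d t F_u; upper limit = 2.4 × 1.125 × 0.625 × 65 = 109.7 kips.
Edge bolt: l_c = 2.5 − 1.25/2 = 1.875 in → 1.2 × 1.875 × 0.625 × 65 = 91.41 → r_n = 91.41 kips.
Interior bolts: l_c = 3.625 − 1.25 = 2.375 in → 1.2 × 2.375 × 0.625 × 65 = 115.8 → r_n = 109.7 kips.
R_n = 2 × 91.41 + 8 × 109.7 = 1060 kips.
Design strength φR_n = 0.75 × 1060 = 795 kips.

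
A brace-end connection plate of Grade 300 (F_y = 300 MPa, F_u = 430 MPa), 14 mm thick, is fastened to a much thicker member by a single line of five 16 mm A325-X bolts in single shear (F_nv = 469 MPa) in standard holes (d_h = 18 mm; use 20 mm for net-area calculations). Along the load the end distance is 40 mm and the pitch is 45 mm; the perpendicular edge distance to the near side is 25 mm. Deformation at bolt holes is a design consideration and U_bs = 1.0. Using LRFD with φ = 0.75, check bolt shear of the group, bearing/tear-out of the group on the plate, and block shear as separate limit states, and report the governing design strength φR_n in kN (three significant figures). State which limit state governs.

Bolt shear: A_b = π·16²/4 = 201.1 mm²; R_n = 469 × 201.1 × 5 × 1 / 1000 = 471.5 kN → 0.75 × 471.5 = 354 kN.
Bearing: edge l_c = 31, r_n = 223.9 kN; interior l_c = 27, r_n = 195 kN; R_n = 223.9 + 4·195 = 1004 kN → 753 kN.
Block shear: A_gv = 3080, A_nv = 1820, A_nt = 210 mm²; R_n = min(0.6F_uA_nv, 0.6F_yA_gv) + U_bs·F_u·A_nt = 559.9 kN → 420 kN.
Bolt shear governs: 354 kN.

354 kN (bolt shear governs)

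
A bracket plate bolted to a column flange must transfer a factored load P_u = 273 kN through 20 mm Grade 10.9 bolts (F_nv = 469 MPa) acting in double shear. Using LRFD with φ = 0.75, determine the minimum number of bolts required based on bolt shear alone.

A_b = π·20²/4 = 314.2 mm².
Per-bolt design strength φR_n = 0.75 × 469 × 314.2 × 2 / 1000 = 221 kN.
n ≥ 273 / 221 = 1.235 → use 2 bolts.

2 bolts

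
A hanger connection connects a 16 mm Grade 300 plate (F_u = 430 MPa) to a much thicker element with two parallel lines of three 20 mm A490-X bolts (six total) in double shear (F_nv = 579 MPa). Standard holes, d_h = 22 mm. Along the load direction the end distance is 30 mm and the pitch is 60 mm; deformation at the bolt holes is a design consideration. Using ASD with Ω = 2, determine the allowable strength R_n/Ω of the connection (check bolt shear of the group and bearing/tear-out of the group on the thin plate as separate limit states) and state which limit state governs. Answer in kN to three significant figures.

784 kN (bearing governs)

Bolt shear: A_b = π·20²/4 = 314.2 mm²; R_n = 579 × 314.2 × 6 × 2 / 1000 = 2183 kN → 2183 / 2 = 1090 kN.
Bearing (1.2 l_c t F_u ≤ 2.4 d t F_u): upper limit = 2.4·20·16·430 / 1000 = 330.2 kN.
  Edge l_c = 30 − 22/2 = 19 → r_n = 156.9 kN; interior l_c = 60 − 22 = 38 → r_n = 313.7 kN.
  R_n,bearing = 2·156.9 + 4·313.7 = 1569 kN → 1569 / 2 = 784 kN.
Bearing governs: 784 kN.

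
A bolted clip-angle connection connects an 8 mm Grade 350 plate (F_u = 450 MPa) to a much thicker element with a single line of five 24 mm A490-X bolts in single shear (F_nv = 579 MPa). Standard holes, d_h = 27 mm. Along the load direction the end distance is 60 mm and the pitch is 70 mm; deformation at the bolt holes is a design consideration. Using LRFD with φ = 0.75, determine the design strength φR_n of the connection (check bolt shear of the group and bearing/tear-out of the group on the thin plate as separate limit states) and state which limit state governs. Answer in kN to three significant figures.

Bolt shear: A_b = π·24²/4 = 452.4 mm²; R_n = 579 × 452.4 × 5 × 1 / 1000 = 1310 kN → 0.75 × 1310 = 982 kN.
Bearing (1.2 l_c t F_u ≤ 2.4 d t F_u): upper limit = 2.4·24·8·450 / 1000 = 207.4 kN.
  Edge l_c = 60 − 27/2 = 46.5 → r_n = 200.9 kN; interior l_c = 70 − 27 = 43 → r_n = 185.8 kN.
  R_n,bearing = 1·200.9 + 4·185.8 = 943.9 kN → 0.75 × 943.9 = 708 kN.
Bearing governs: 708 kN.

708 kN (bearing governs)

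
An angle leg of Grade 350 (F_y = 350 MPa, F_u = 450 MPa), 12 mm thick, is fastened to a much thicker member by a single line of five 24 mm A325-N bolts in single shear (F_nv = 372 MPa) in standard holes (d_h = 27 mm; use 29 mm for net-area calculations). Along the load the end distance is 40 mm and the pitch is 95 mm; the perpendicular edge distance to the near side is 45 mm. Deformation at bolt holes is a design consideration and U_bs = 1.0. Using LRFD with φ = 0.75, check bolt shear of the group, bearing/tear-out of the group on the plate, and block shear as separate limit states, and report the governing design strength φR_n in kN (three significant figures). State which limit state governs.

631 kN (bolt shear governs)

Bolt shear: A_b = π·24²/4 = 452.4 mm²; R_n = 372 × 452.4 × 5 × 1 / 1000 = 841.4 kN → 0.75 × 841.4 = 631 kN.
Bearing: edge l_c = 26.5, r_n = 171.7 kN; interior l_c = 68, r_n = 311 kN; R_n = 171.7 + 4·311 = 1416 kN → 1060 kN.
Block shear: A_gv = 5040, A_nv = 3474, A_nt = 366 mm²; R_n = min(0.6F_uA_nv, 0.6F_yA_gv) + U_bs·F_u·A_nt = 1103 kN → 827 kN.
Bolt shear governs: 631 kN.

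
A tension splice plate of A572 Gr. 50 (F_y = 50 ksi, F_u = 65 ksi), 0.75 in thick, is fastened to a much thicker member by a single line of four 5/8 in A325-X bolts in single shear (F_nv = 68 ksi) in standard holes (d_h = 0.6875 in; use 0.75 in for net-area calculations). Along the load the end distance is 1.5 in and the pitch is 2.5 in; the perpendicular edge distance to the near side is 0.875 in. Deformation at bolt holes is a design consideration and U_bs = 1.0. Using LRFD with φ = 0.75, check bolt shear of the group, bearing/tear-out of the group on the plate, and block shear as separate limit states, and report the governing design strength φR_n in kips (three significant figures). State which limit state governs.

62.6 kips (bolt shear governs)

Bolt shear: A_b = π·0.625²/4 = 0.3068 in²; R_n = 68 × 0.3068 × 4 × 1 = 83.45 kips → 0.75 × 83.45 = 62.6 kips.
Bearing: edge l_c = 1.156, r_n = 67.64 kips; interior l_c = 1.812, r_n = 73.12 kips; R_n = 67.64 + 3·73.12 = 287 kips → 215 kips.
Block shear: A_gv = 6.75, A_nv = 4.781, A_nt = 0.375 in²; R_n = min(0.6F_uA_nv, 0.6F_yA_gv) + U_bs·F_u·A_nt = 210.8 kips → 158 kips.
Bolt shear governs: 62.6 kips.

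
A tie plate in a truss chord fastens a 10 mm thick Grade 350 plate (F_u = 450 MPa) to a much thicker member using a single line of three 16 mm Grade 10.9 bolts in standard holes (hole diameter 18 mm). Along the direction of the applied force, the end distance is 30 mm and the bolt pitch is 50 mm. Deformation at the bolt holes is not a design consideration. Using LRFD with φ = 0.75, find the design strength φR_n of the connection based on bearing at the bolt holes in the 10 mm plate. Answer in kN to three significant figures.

Per bolt r_n = 1.5 l_c t F_u ≤ 3.0 d t F_u; upper limit = 3.0 × 16 × 10 × 450 / 1000 = 216 kN.
Edge bolt: l_c = 30 − 18/2 = 21 mm → 1.5 × 21 × 10 × 450 / 1000 = 141.8 → r_n = 141.8 kN.
Interior bolts: l_c = 50 − 18 = 32 mm → 1.5 × 32 × 10 × 450 / 1000 = 216 → r_n = 216 kN.
R_n = 1 × 141.8 + 2 × 216 = 573.8 kN.
Design strength φR_n = 0.75 × 573.8 = 430 kN.

430 kN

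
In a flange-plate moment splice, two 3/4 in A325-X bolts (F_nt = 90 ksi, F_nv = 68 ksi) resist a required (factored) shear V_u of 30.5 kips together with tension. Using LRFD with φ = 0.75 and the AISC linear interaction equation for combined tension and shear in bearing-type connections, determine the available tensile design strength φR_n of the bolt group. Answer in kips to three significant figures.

A_b = π·0.75²/4 = 0.4418 in²; f_rv = 30.5 / (2 × 0.4418) = 34.52 ksi.
F'_nt = 1.3 F_nt − (F_nt / φF_nv) f_rv = 1.3·90 − (90/(0.75·68))·34.52 = 56.08 ksi, capped at F_nt → F'_nt = 56.08 ksi.
R_n = F'_nt · A_b · n = 56.08 × 0.4418 × 2 = 49.55 kips.
Design strength φR_n = 0.75 × 49.55 = 37.2 kips.

37.2 kips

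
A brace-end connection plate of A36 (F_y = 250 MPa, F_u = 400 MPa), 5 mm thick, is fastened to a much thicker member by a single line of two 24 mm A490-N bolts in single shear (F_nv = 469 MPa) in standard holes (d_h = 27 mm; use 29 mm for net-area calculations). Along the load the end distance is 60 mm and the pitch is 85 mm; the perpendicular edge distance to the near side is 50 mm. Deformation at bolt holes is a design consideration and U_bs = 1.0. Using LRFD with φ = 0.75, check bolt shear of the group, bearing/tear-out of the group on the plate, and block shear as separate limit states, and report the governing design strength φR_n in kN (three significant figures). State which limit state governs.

135 kN (block shear governs)

Bolt shear: A_b = π·24²/4 = 452.4 mm²; R_n = 469 × 452.4 × 2 × 1 / 1000 = 424.3 kN → 0.75 × 424.3 = 318 kN.
Bearing: edge l_c = 46.5, r_n = 111.6 kN; interior l_c = 58, r_n = 115.2 kN; R_n = 111.6 + 1·115.2 = 226.8 kN → 170 kN.
Block shear: A_gv = 725, A_nv = 507.5, A_nt = 177.5 mm²; R_n = min(0.6F_uA_nv, 0.6F_yA_gv) + U_bs·F_u·A_nt = 179.8 kN → 135 kN.
Block shear governs: 135 kN.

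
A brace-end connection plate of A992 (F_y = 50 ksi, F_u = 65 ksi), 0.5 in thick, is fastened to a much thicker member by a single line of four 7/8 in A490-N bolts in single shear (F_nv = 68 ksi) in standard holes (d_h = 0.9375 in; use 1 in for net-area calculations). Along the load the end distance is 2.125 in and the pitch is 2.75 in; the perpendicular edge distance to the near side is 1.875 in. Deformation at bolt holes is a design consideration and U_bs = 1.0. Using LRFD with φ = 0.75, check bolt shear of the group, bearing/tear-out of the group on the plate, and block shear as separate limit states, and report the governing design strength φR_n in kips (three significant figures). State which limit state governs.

Bolt shear: A_b = π·0.875²/4 = 0.6013 in²; R_n = 68 × 0.6013 × 4 × 1 = 163.6 kips → 0.75 × 163.6 = 123 kips.
Bearing: edge l_c = 1.656, r_n = 64.59 kips; interior l_c = 1.812, r_n = 68.25 kips; R_n = 64.59 + 3·68.25 = 269.3 kips → 202 kips.
Block shear: A_gv = 5.188, A_nv = 3.438, A_nt = 0.6875 in²; R_n = min(0.6F_uA_nv, 0.6F_yA_gv) + U_bs·F_u·A_nt = 178.8 kips → 134 kips.
Bolt shear governs: 123 kips.

123 kips (bolt shear governs)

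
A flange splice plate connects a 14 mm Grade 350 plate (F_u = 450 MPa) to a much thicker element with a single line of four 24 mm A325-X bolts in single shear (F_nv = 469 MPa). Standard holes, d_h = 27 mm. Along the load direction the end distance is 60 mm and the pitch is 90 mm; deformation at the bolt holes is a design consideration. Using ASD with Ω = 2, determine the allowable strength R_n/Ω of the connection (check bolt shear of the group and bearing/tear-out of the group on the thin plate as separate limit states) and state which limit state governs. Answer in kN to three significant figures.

424 kN (bolt shear governs)

Bolt shear: A_b = π·24²/4 = 452.4 mm²; R_n = 469 × 452.4 × 4 × 1 / 1000 = 848.7 kN → 848.7 / 2 = 424 kN.
Bearing (1.2 l_c t F_u ≤ 2.4 d t F_u): upper limit = 2.4·24·14·450 / 1000 = 362.9 kN.
  Edge l_c = 60 − 27/2 = 46.5 → r_n = 351.5 kN; interior l_c = 90 − 27 = 63 → r_n = 362.9 kN.
  R_n,bearing = 1·351.5 + 3·362.9 = 1440 kN → 1440 / 2 = 720 kN.
Bolt shear governs: 424 kN.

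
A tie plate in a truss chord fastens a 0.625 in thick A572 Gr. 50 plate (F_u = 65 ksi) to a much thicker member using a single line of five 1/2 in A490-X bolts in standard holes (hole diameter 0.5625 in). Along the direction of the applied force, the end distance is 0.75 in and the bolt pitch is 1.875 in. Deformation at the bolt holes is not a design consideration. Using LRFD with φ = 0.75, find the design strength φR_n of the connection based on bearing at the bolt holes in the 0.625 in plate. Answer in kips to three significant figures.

Per bolt r_n = 1.5 l_c t F_u ≤ 3.0 d t F_u; upper limit = 3.0 × 0.5 × 0.625 × 65 = 60.94 kips.
Edge bolt: l_c = 0.75 − 0.5625/2 = 0.4688 in → 1.5 × 0.4688 × 0.625 × 65 = 28.56 → r_n = 28.56 kips.
Interior bolts: l_c = 1.875 − 0.5625 = 1.312 in → 1.5 × 1.312 × 0.625 × 65 = 79.98 → r_n = 60.94 kips.
R_n = 1 × 28.56 + 4 × 60.94 = 272.3 kips.
Design strength φR_n = 0.75 × 272.3 = 204 kips.

204 kips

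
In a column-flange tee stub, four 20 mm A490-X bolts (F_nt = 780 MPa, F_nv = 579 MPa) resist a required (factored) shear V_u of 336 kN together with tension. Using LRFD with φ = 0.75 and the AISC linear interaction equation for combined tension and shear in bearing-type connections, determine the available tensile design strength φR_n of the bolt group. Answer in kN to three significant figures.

503 kN

A_b = π·20²/4 = 314.2 mm²; f_rv = 336 × 1000 / (4 × 314.2) = 267.4 MPa.
F'_nt = 1.3 F_nt − (F_nt / φF_nv) f_rv = 1.3·780 − (780/(0.75·579))·267.4 = 533.7 MPa, capped at F_nt → F'_nt = 533.7 MPa.
R_n = F'_nt · A_b · n = 533.7 × 314.2 × 4 / 1000 = 670.7 kN.
Design strength φR_n = 0.75 × 670.7 = 503 kN.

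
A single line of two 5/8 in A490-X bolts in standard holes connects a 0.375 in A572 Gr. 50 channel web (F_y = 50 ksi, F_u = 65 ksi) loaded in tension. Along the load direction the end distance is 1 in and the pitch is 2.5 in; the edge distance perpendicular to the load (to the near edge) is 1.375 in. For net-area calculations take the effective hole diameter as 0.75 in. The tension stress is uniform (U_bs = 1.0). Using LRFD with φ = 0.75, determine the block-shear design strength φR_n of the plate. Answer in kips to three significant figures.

Shear plane L_v = 1 + 1·2.5 = 3.5 in; A_gv = 3.5 × 0.375 = 1.312 in².
A_nv = (3.5 − 1.5·0.75) × 0.375 = 0.8906 in².
A_nt = (1.375 − 0.5·0.75) × 0.375 = 0.375 in².
0.6 F_u A_nv = 34.73 kips; 0.6 F_y A_gv = 39.38 kips → shear rupture governs the shear term.
R_n = 34.73 + 1.0 × 65 × 0.375 = 59.11 kips.
Design strength φR_n = 0.75 × 59.11 = 44.3 kips.

44.3 kips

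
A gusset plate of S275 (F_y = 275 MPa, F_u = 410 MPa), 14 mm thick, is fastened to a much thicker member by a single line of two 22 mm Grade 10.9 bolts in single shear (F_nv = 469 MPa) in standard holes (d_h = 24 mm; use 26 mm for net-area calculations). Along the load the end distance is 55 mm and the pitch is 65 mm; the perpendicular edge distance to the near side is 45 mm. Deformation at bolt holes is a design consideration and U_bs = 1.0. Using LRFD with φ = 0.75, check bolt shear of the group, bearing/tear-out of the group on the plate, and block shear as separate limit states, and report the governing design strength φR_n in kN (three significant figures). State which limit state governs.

267 kN (bolt shear governs)

Bolt shear: A_b = π·22²/4 = 380.1 mm²; R_n = 469 × 380.1 × 2 × 1 / 1000 = 356.6 kN → 0.75 × 356.6 = 267 kN.
Bearing: edge l_c = 43, r_n = 296.2 kN; interior l_c = 41, r_n = 282.4 kN; R_n = 296.2 + 1·282.4 = 578.6 kN → 434 kN.
Block shear: A_gv = 1680, A_nv = 1134, A_nt = 448 mm²; R_n = min(0.6F_uA_nv, 0.6F_yA_gv) + U_bs·F_u·A_nt = 460.9 kN → 346 kN.
Bolt shear governs: 267 kN.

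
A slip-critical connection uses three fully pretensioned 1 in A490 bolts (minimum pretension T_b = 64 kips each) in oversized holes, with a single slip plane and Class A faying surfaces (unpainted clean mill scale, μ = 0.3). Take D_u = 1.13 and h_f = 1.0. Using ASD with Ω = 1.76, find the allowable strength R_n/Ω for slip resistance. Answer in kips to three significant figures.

R_n = μ · D_u · h_f · T_b · n_s · n_b = 0.3 × 1.13 × 1.0 × 64 × 1 × 3 = 65.09 kips.
Allowable strength R_n/Ω = 65.09 / 1.76 = 37 kips.

37 kips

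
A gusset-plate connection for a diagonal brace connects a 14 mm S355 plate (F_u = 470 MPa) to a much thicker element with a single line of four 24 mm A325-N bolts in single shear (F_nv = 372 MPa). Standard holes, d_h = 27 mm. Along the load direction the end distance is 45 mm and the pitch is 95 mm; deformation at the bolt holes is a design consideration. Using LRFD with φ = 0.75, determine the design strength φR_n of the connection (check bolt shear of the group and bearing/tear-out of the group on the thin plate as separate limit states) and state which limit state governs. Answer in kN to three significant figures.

Bolt shear: A_b = π·24²/4 = 452.4 mm²; R_n = 372 × 452.4 × 4 × 1 / 1000 = 673.2 kN → 0.75 × 673.2 = 505 kN.
Bearing (1.2 l_c t F_u ≤ 2.4 d t F_u): upper limit = 2.4·24·14·470 / 1000 = 379 kN.
  Edge l_c = 45 − 27/2 = 31.5 → r_n = 248.7 kN; interior l_c = 95 − 27 = 68 → r_n = 379 kN.
  R_n,bearing = 1·248.7 + 3·379 = 1386 kN → 0.75 × 1386 = 1040 kN.
Bolt shear governs: 505 kN.

505 kN (bolt shear governs)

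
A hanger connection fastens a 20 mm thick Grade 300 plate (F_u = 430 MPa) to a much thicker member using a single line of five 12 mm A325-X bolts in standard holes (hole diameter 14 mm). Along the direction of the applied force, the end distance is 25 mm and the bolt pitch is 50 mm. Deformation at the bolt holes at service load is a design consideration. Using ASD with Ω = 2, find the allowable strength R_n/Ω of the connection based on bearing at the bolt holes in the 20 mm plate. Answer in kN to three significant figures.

588 kN

Per bolt r_n = 1.2 l_c t F_u ≤ 2.4 d t F_u; upper limit = 2.4 × 12 × 20 × 430 / 1000 = 247.7 kN.
Edge bolt: l_c = 25 − 14/2 = 18 mm → 1.2 × 18 × 20 × 430 / 1000 = 185.8 → r_n = 185.8 kN.
Interior bolts: l_c = 50 − 14 = 36 mm → 1.2 × 36 × 20 × 430 / 1000 = 371.5 → r_n = 247.7 kN.
R_n = 1 × 185.8 + 4 × 247.7 = 1176 kN.
Allowable strength R_n/Ω = 1176 / 2 = 588 kN.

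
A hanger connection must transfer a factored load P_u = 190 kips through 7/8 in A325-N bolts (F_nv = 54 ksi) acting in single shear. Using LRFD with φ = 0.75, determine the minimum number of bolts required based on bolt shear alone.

8 bolts

A_b = π·0.875²/4 = 0.6013 in².
Per-bolt design strength φR_n = 0.75 × 54 × 0.6013 × 1 = 24.35 kips.
n ≥ 190 / 24.35 = 7.802 → use 8 bolts.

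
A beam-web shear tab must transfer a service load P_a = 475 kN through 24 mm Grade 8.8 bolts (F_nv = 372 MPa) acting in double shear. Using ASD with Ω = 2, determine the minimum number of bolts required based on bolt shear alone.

A_b = π·24²/4 = 452.4 mm².
Per-bolt allowable strength R_n/Ω = 372 × 452.4 × 2 / 1000 / 2 = 168.3 kN.
n ≥ 475 / 168.3 = 2.823 → use 3 bolts.

3 bolts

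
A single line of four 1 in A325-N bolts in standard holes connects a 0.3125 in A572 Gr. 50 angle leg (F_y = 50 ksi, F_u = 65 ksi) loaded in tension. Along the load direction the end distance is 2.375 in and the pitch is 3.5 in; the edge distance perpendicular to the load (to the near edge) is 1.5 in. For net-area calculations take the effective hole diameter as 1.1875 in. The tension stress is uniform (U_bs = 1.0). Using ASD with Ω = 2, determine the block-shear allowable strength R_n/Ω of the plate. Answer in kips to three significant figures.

Shear plane L_v = 2.375 + 3·3.5 = 12.88 in; A_gv = 12.88 × 0.3125 = 4.023 in².
A_nv = (12.88 − 3.5·1.1875) × 0.3125 = 2.725 in².
A_nt = (1.5 − 0.5·1.1875) × 0.3125 = 0.2832 in².
0.6 F_u A_nv = 106.3 kips; 0.6 F_y A_gv = 120.7 kips → shear rupture governs the shear term.
R_n = 106.3 + 1.0 × 65 × 0.2832 = 124.7 kips.
Allowable strength R_n/Ω = 124.7 / 2 = 62.3 kips.

62.3 kips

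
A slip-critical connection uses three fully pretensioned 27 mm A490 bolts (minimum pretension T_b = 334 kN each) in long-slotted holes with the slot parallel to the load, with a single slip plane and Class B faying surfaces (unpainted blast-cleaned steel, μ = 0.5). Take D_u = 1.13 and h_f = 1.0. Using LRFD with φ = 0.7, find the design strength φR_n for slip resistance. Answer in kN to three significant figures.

R_n = μ · D_u · h_f · T_b · n_s · n_b = 0.5 × 1.13 × 1.0 × 334 × 1 × 3 = 566.1 kN.
Design strength φR_n = 0.7 × 566.1 = 396 kN.

396 kN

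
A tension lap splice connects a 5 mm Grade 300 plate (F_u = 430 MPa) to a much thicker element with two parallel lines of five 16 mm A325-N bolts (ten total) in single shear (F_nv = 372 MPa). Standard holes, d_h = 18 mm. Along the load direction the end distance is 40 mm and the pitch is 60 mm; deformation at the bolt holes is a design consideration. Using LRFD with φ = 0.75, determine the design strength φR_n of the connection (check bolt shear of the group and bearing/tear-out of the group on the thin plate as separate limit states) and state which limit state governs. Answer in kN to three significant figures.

561 kN (bolt shear governs)

Bolt shear: A_b = π·16²/4 = 201.1 mm²; R_n = 372 × 201.1 × 10 × 1 / 1000 = 748 kN → 0.75 × 748 = 561 kN.
Bearing (1.2 l_c t F_u ≤ 2.4 d t F_u): upper limit = 2.4·16·5·430 / 1000 = 82.56 kN.
  Edge l_c = 40 − 18/2 = 31 → r_n = 79.98 kN; interior l_c = 60 − 18 = 42 → r_n = 82.56 kN.
  R_n,bearing = 2·79.98 + 8·82.56 = 820.4 kN → 0.75 × 820.4 = 615 kN.
Bolt shear governs: 561 kN.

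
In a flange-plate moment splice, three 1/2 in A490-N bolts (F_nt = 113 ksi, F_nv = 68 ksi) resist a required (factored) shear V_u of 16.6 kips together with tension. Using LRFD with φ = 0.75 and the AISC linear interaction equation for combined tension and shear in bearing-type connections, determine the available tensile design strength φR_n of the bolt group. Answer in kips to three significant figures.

37.3 kips

A_b = π·0.5²/4 = 0.1963 in²; f_rv = 16.6 / (3 × 0.1963) = 28.18 ksi.
F'_nt = 1.3 F_nt − (F_nt / φF_nv) f_rv = 1.3·113 − (113/(0.75·68))·28.18 = 84.46 ksi, capped at F_nt → F'_nt = 84.46 ksi.
R_n = F'_nt · A_b · n = 84.46 × 0.1963 × 3 = 49.75 kips.
Design strength φR_n = 0.75 × 49.75 = 37.3 kips.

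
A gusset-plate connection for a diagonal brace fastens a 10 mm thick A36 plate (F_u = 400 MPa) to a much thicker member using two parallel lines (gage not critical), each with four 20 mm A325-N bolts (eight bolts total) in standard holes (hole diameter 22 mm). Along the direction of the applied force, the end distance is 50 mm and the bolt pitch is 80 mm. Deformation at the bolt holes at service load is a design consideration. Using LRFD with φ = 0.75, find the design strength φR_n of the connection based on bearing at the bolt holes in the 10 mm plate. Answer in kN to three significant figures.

Per bolt r_n = 1.2 l_c t F_u ≤ 2.4 d t F_u; upper limit = 2.4 × 20 × 10 × 400 / 1000 = 192 kN.
Edge bolt: l_c = 50 − 22/2 = 39 mm → 1.2 × 39 × 10 × 400 / 1000 = 187.2 → r_n = 187.2 kN.
Interior bolts: l_c = 80 − 22 = 58 mm → 1.2 × 58 × 10 × 400 / 1000 = 278.4 → r_n = 192 kN.
R_n = 2 × 187.2 + 6 × 192 = 1526 kN.
Design strength φR_n = 0.75 × 1526 = 1140 kN.

1140 kN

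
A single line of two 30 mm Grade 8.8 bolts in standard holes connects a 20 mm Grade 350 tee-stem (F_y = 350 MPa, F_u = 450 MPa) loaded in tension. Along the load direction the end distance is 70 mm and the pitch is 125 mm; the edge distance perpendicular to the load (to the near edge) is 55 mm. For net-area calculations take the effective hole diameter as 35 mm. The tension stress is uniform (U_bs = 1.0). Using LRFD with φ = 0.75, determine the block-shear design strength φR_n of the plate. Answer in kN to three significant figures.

Shear plane L_v = 70 + 1·125 = 195 mm; A_gv = 195 × 20 = 3900 mm².
A_nv = (195 − 1.5·35) × 20 = 2850 mm².
A_nt = (55 − 0.5·35) × 20 = 750 mm².
0.6 F_u A_nv = 769.5 kN; 0.6 F_y A_gv = 819 kN → shear rupture governs the shear term.
R_n = 769.5 + 1.0 × 450 × 750 / 1000 = 1107 kN.
Design strength φR_n = 0.75 × 1107 = 830 kN.

830 kN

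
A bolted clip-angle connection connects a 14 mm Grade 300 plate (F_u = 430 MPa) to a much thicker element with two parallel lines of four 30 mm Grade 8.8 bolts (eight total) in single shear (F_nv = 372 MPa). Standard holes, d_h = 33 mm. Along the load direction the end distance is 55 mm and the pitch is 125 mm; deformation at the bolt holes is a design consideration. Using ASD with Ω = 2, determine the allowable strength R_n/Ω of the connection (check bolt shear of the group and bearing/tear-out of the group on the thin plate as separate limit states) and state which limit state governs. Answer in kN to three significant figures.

Bolt shear: A_b = π·30²/4 = 706.9 mm²; R_n = 372 × 706.9 × 8 × 1 / 1000 = 2104 kN → 2104 / 2 = 1050 kN.
Bearing (1.2 l_c t F_u ≤ 2.4 d t F_u): upper limit = 2.4·30·14·430 / 1000 = 433.4 kN.
  Edge l_c = 55 − 33/2 = 38.5 → r_n = 278.1 kN; interior l_c = 125 − 33 = 92 → r_n = 433.4 kN.
  R_n,bearing = 2·278.1 + 6·433.4 = 3157 kN → 3157 / 2 = 1580 kN.
Bolt shear governs: 1050 kN.

1050 kN (bolt shear governs)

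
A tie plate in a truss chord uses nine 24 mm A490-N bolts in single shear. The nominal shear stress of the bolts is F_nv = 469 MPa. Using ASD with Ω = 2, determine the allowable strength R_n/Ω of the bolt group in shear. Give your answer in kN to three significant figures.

A_b = π × 24² / 4 = 452.4 mm².
R_n = F_nv · A_b · n · n_s = 469 × 452.4 × 9 × 1 / 1000 = 1910 kN.
Allowable strength R_n/Ω = 1910 / 2 = 955 kN.

955 kN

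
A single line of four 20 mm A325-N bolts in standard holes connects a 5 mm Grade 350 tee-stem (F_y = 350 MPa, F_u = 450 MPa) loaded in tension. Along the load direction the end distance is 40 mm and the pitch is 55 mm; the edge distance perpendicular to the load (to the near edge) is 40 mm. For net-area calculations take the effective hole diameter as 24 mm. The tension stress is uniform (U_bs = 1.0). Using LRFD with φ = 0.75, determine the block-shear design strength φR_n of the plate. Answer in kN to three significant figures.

Shear plane L_v = 40 + 3·55 = 205 mm; A_gv = 205 × 5 = 1025 mm².
A_nv = (205 − 3.5·24) × 5 = 605 mm².
A_nt = (40 − 0.5·24) × 5 = 140 mm².
0.6 F_u A_nv = 163.3 kN; 0.6 F_y A_gv = 215.2 kN → shear rupture governs the shear term.
R_n = 163.3 + 1.0 × 450 × 140 / 1000 = 226.3 kN.
Design strength φR_n = 0.75 × 226.3 = 170 kN.

170 kN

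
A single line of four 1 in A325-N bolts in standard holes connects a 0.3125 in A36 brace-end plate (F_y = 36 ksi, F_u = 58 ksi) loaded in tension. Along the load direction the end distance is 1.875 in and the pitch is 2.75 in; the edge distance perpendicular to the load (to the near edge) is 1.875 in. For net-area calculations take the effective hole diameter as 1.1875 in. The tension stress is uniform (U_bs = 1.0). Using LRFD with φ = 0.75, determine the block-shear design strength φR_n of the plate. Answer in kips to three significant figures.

Shear plane L_v = 1.875 + 3·2.75 = 10.12 in; A_gv = 10.12 × 0.3125 = 3.164 in².
A_nv = (10.12 − 3.5·1.1875) × 0.3125 = 1.865 in².
A_nt = (1.875 − 0.5·1.1875) × 0.3125 = 0.4004 in².
0.6 F_u A_nv = 64.91 kips; 0.6 F_y A_gv = 68.34 kips → shear rupture governs the shear term.
R_n = 64.91 + 1.0 × 58 × 0.4004 = 88.13 kips.
Design strength φR_n = 0.75 × 88.13 = 66.1 kips.

66.1 kips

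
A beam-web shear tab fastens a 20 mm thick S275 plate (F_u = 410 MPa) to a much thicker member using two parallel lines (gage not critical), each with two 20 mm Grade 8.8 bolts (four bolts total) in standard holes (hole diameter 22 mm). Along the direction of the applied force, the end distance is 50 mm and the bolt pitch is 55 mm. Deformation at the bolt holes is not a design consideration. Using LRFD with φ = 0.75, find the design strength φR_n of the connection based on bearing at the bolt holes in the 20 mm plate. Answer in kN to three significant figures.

Per bolt r_n = 1.5 l_c t F_u ≤ 3.0 d t F_u; upper limit = 3.0 × 20 × 20 × 410 / 1000 = 492 kN.
Edge bolt: l_c = 50 − 22/2 = 39 mm → 1.5 × 39 × 20 × 410 / 1000 = 479.7 → r_n = 479.7 kN.
Interior bolts: l_c = 55 − 22 = 33 mm → 1.5 × 33 × 20 × 410 / 1000 = 405.9 → r_n = 405.9 kN.
R_n = 2 × 479.7 + 2 × 405.9 = 1771 kN.
Design strength φR_n = 0.75 × 1771 = 1330 kN.

1330 kN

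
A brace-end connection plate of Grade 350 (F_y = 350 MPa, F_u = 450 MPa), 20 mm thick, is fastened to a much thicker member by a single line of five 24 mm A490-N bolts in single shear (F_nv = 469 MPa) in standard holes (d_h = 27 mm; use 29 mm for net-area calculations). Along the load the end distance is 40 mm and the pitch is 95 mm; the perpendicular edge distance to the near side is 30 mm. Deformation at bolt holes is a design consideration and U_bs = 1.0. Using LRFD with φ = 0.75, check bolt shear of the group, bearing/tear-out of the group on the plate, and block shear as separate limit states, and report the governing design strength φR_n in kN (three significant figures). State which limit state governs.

Bolt shear: A_b = π·24²/4 = 452.4 mm²; R_n = 469 × 452.4 × 5 × 1 / 1000 = 1061 kN → 0.75 × 1061 = 796 kN.
Bearing: edge l_c = 26.5, r_n = 286.2 kN; interior l_c = 68, r_n = 518.4 kN; R_n = 286.2 + 4·518.4 = 2360 kN → 1770 kN.
Block shear: A_gv = 8400, A_nv = 5790, A_nt = 310 mm²; R_n = min(0.6F_uA_nv, 0.6F_yA_gv) + U_bs·F_u·A_nt = 1703 kN → 1280 kN.
Bolt shear governs: 796 kN.

796 kN (bolt shear governs)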